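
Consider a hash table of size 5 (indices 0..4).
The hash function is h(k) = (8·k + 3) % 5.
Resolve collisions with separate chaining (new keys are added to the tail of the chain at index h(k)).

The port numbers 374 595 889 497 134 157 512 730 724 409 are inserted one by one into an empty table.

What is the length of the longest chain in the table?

5

374 -> bucket 0
595 -> bucket 3
889 -> bucket 0 (collision)
497 -> bucket 4
134 -> bucket 0 (collision)
157 -> bucket 4 (collision)
512 -> bucket 4 (collision)
730 -> bucket 3 (collision)
724 -> bucket 0 (collision)
409 -> bucket 0 (collision)
Final buckets:
0: 374 -> 889 -> 134 -> 724 -> 409
1: -
2: -
3: 595 -> 730
4: 497 -> 157 -> 512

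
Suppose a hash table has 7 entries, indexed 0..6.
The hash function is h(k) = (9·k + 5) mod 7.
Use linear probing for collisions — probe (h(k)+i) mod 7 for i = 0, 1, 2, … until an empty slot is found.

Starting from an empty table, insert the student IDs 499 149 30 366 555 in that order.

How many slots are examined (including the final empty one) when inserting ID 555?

499: h=2 => slot 2
149: h=2, probe 2,3 => slot 3
30: h=2, probe 2,3,4 => slot 4
366: h=2, probe 2,3,4,5 => slot 5
555: h=2, probe 2,3,4,5,6 => slot 6
Table: [-, -, 499, 149, 30, 366, 555]

5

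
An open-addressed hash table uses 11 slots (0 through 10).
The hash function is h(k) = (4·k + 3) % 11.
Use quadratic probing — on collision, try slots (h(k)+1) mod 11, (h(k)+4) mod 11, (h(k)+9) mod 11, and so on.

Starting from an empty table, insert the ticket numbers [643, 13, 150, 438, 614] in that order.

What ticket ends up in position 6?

643 hashes to 1; slot 1 is free -> place at 1.
13 hashes to 0; slot 0 is free -> place at 0.
150 hashes to 9; slot 9 is free -> place at 9.
438 hashes to 6; slot 6 is free -> place at 6.
614 hashes to 6; 6 taken -> place at 7.
Table: [13, 643, _, _, _, _, 438, 614, _, 150, _]

438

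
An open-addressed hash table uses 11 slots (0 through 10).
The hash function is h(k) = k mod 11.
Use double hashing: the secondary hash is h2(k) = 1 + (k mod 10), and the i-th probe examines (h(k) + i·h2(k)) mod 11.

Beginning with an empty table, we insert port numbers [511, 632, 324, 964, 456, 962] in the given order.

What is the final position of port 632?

8

511: h=5 -> slot 5
632: h=5, h2=3, probe 5,8 -> slot 8
324: h=5, h2=5, probe 5,10 -> slot 10
964: h=7 -> slot 7
456: h=5, h2=7, probe 5,1 -> slot 1
962: h=5, h2=3, probe 5,8,0 -> slot 0
Table: [962, 456, _, _, _, 511, _, 964, 632, _, 324]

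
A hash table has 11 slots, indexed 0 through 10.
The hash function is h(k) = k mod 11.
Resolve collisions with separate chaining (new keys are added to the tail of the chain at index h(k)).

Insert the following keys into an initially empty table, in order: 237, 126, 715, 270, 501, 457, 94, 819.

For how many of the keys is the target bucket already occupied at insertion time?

237 → bucket 6
126 → bucket 5
715 → bucket 0
270 → bucket 6 (collision)
501 → bucket 6 (collision)
457 → bucket 6 (collision)
94 → bucket 6 (collision)
819 → bucket 5 (collision)
Final buckets:
0: 715
1: ∅
2: ∅
3: ∅
4: ∅
5: 126 -> 819
6: 237 -> 270 -> 501 -> 457 -> 94
7: ∅
8: ∅
9: ∅
10: ∅

5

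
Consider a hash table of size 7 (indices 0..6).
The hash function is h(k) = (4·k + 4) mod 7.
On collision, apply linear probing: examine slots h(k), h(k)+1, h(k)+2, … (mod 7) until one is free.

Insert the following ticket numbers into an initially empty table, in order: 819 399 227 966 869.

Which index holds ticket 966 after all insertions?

Insert 819: h=4, slot 4 empty => index 4.
Insert 399: h=4, slot 4 occupied => index 5.
Insert 227: h=2, slot 2 empty => index 2.
Insert 966: h=4, slots 4,5 occupied => index 6.
Insert 869: h=1, slot 1 empty => index 1.
Table: [_, 869, 227, _, 819, 399, 966]

6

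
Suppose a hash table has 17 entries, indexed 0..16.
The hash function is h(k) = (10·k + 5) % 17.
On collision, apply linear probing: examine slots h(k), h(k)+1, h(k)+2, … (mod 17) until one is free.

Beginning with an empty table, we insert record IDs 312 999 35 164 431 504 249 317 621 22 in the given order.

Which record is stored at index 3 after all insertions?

Insert 312: h=14, slot 14 empty => index 14.
Insert 999: h=16, slot 16 empty => index 16.
Insert 35: h=15, slot 15 empty => index 15.
Insert 164: h=13, slot 13 empty => index 13.
Insert 431: h=14, slots 14,15,16 occupied => index 0.
Insert 504: h=13, slots 13,14,15,16,0 occupied => index 1.
Insert 249: h=13, slots 13,14,15,16,0,1 occupied => index 2.
Insert 317: h=13, slots 13,14,15,16,0,1,2 occupied => index 3.
Insert 621: h=10, slot 10 empty => index 10.
Insert 22: h=4, slot 4 empty => index 4.
Table: [431, 504, 249, 317, 22, —, —, —, —, —, 621, —, —, 164, 312, 35, 999]

317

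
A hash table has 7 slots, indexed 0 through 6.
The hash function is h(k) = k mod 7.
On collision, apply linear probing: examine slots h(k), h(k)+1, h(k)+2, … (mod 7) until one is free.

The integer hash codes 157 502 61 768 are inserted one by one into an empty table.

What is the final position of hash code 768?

Insert 157: h=3, slot 3 empty → index 3.
Insert 502: h=5, slot 5 empty → index 5.
Insert 61: h=5, slot 5 occupied → index 6.
Insert 768: h=5, slots 5,6 occupied → index 0.
Table: [768, _, _, 157, _, 502, 61]

0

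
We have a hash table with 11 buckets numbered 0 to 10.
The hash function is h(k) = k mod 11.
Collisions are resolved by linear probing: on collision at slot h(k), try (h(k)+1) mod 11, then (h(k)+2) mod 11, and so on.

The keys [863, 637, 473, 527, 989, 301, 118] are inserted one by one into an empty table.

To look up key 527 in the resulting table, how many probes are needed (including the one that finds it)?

3

Insert 863: h=5, slot 5 empty → index 5.
Insert 637: h=10, slot 10 empty → index 10.
Insert 473: h=0, slot 0 empty → index 0.
Insert 527: h=10, slots 10,0 occupied → index 1.
Insert 989: h=10, slots 10,0,1 occupied → index 2.
Insert 301: h=4, slot 4 empty → index 4.
Insert 118: h=8, slot 8 empty → index 8.
Table: [473, 527, 989, _, 301, 863, _, _, 118, _, 637]
Lookup 527: h=10, probe 10,0,1 → found at 1.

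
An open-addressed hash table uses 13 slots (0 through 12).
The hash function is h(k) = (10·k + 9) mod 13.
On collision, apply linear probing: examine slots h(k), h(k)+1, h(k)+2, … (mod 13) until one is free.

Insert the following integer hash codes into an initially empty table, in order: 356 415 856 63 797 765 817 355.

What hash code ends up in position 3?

Insert 356: h=7, slot 7 empty → index 7.
Insert 415: h=12, slot 12 empty → index 12.
Insert 856: h=2, slot 2 empty → index 2.
Insert 63: h=2, slot 2 occupied → index 3.
Insert 797: h=10, slot 10 empty → index 10.
Insert 765: h=2, slots 2,3 occupied → index 4.
Insert 817: h=2, slots 2,3,4 occupied → index 5.
Insert 355: h=10, slot 10 occupied → index 11.
Table: [—, —, 856, 63, 765, 817, —, 356, —, —, 797, 355, 415]

63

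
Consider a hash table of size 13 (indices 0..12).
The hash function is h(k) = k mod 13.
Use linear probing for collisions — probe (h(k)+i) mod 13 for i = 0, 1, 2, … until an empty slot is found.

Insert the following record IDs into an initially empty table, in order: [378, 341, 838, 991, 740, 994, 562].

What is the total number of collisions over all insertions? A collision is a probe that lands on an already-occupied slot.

4

Insert 378: h=1, slot 1 empty -> index 1.
Insert 341: h=3, slot 3 empty -> index 3.
Insert 838: h=6, slot 6 empty -> index 6.
Insert 991: h=3, slot 3 occupied -> index 4.
Insert 740: h=12, slot 12 empty -> index 12.
Insert 994: h=6, slot 6 occupied -> index 7.
Insert 562: h=3, slots 3,4 occupied -> index 5.
Table: [-, 378, -, 341, 991, 562, 838, 994, -, -, -, -, 740]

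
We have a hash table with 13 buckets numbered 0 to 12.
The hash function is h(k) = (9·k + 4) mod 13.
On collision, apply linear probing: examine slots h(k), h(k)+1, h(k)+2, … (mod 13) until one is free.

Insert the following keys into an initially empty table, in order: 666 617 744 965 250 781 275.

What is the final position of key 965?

8

666 hashes to 5; slot 5 is free → place at 5.
617 hashes to 6; slot 6 is free → place at 6.
744 hashes to 5; 5,6 taken → place at 7.
965 hashes to 5; 5,6,7 taken → place at 8.
250 hashes to 5; 5,6,7,8 taken → place at 9.
781 hashes to 0; slot 0 is free → place at 0.
275 hashes to 9; 9 taken → place at 10.
Table: [781, ., ., ., ., 666, 617, 744, 965, 250, 275, ., .]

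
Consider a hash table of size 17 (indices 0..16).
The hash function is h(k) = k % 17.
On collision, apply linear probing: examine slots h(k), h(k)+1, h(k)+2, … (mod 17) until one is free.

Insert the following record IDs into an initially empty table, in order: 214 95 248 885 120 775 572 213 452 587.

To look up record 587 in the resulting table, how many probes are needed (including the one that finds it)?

214 hashes to 10; slot 10 is free → place at 10.
95 hashes to 10; 10 taken → place at 11.
248 hashes to 10; 10,11 taken → place at 12.
885 hashes to 1; slot 1 is free → place at 1.
120 hashes to 1; 1 taken → place at 2.
775 hashes to 10; 10,11,12 taken → place at 13.
572 hashes to 11; 11,12,13 taken → place at 14.
213 hashes to 9; slot 9 is free → place at 9.
452 hashes to 10; 10,11,12,13,14 taken → place at 15.
587 hashes to 9; 9,10,11,12,13,14,15 taken → place at 16.
Table: [., 885, 120, ., ., ., ., ., ., 213, 214, 95, 248, 775, 572, 452, 587]
Lookup 587: h=9, probe 9,10,11,12,13,14,15,16 → found at 16.

8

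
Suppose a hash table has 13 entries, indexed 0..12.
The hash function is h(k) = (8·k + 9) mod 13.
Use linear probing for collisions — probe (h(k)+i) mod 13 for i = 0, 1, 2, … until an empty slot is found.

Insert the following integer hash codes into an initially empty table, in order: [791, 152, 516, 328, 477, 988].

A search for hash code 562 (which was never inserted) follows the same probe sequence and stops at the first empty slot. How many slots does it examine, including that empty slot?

2

791 hashes to 6; slot 6 is free => place at 6.
152 hashes to 3; slot 3 is free => place at 3.
516 hashes to 3; 3 taken => place at 4.
328 hashes to 7; slot 7 is free => place at 7.
477 hashes to 3; 3,4 taken => place at 5.
988 hashes to 9; slot 9 is free => place at 9.
Table: [—, —, —, 152, 516, 477, 791, 328, —, 988, —, —, —]
Lookup 562: h=7, probe 7,8 → slot 8 empty, not found.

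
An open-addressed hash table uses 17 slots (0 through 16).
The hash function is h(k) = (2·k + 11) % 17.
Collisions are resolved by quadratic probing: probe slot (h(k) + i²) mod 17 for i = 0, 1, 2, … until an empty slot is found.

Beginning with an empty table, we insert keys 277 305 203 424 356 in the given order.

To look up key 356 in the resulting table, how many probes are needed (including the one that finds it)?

4

Insert 277: h=4, slot 4 empty → index 4.
Insert 305: h=9, slot 9 empty → index 9.
Insert 203: h=9, slot 9 occupied → index 10.
Insert 424: h=9, slots 9,10 occupied → index 13.
Insert 356: h=9, slots 9,10,13 occupied → index 1.
Table: [_, 356, _, _, 277, _, _, _, _, 305, 203, _, _, 424, _, _, _]
Lookup 356: h=9, probe 9,10,13,1 → found at 1.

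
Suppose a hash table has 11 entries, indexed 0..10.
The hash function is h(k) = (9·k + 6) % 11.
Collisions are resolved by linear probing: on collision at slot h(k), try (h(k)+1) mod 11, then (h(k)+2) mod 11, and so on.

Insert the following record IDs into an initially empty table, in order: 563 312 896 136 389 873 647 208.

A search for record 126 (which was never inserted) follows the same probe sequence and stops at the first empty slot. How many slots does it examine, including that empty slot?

563 hashes to 2; slot 2 is free -> place at 2.
312 hashes to 9; slot 9 is free -> place at 9.
896 hashes to 7; slot 7 is free -> place at 7.
136 hashes to 9; 9 taken -> place at 10.
389 hashes to 9; 9,10 taken -> place at 0.
873 hashes to 9; 9,10,0 taken -> place at 1.
647 hashes to 10; 10,0,1,2 taken -> place at 3.
208 hashes to 8; slot 8 is free -> place at 8.
Table: [389, 873, 563, 647, _, _, _, 896, 208, 312, 136]
Lookup 126: h=7, probe 7,8,9,10,0,1,2,3,4 → slot 4 empty, not found.

9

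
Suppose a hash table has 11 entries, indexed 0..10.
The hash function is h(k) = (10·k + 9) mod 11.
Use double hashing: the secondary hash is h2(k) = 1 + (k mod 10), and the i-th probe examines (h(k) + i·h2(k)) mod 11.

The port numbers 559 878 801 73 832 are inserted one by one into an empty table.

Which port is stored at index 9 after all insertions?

878

Insert 559: h=0, slot 0 empty => index 0.
Insert 878: h=0, h2=9, slot 0 occupied => index 9.
Insert 801: h=0, h2=2, slot 0 occupied => index 2.
Insert 73: h=2, h2=4, slot 2 occupied => index 6.
Insert 832: h=2, h2=3, slot 2 occupied => index 5.
Table: [559, —, 801, —, —, 832, 73, —, —, 878, —]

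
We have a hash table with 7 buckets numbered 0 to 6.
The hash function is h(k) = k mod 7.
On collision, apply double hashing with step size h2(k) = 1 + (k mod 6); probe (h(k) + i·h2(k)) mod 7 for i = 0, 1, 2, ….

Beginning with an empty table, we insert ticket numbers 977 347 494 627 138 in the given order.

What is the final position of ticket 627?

Insert 977: h=4, slot 4 empty → index 4.
Insert 347: h=4, h2=6, slot 4 occupied → index 3.
Insert 494: h=4, h2=3, slot 4 occupied → index 0.
Insert 627: h=4, h2=4, slot 4 occupied → index 1.
Insert 138: h=5, slot 5 empty → index 5.
Table: [494, 627, ∅, 347, 977, 138, ∅]

1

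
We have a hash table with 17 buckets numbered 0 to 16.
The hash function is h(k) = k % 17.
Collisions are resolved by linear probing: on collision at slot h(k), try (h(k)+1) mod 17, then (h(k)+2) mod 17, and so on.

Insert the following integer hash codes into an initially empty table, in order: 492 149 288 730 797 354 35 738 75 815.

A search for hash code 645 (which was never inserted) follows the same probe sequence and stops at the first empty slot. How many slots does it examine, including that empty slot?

6

492 hashes to 16; slot 16 is free → place at 16.
149 hashes to 13; slot 13 is free → place at 13.
288 hashes to 16; 16 taken → place at 0.
730 hashes to 16; 16,0 taken → place at 1.
797 hashes to 15; slot 15 is free → place at 15.
354 hashes to 14; slot 14 is free → place at 14.
35 hashes to 1; 1 taken → place at 2.
738 hashes to 7; slot 7 is free → place at 7.
75 hashes to 7; 7 taken → place at 8.
815 hashes to 16; 16,0,1,2 taken → place at 3.
Table: [288, 730, 35, 815, _, _, _, 738, 75, _, _, _, _, 149, 354, 797, 492]
Lookup 645: h=16, probe 16,0,1,2,3,4 → slot 4 empty, not found.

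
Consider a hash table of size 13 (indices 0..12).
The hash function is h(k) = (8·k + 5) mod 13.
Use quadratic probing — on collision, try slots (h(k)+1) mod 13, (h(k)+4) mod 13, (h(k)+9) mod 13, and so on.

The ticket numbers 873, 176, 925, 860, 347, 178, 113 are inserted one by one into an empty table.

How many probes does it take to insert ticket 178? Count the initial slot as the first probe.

Insert 873: h=8, slot 8 empty => index 8.
Insert 176: h=9, slot 9 empty => index 9.
Insert 925: h=8, slots 8,9 occupied => index 12.
Insert 860: h=8, slots 8,9,12 occupied => index 4.
Insert 347: h=12, slot 12 occupied => index 0.
Insert 178: h=12, slots 12,0 occupied => index 3.
Insert 113: h=12, slots 12,0,3,8 occupied => index 2.
Table: [347, _, 113, 178, 860, _, _, _, 873, 176, _, _, 925]

3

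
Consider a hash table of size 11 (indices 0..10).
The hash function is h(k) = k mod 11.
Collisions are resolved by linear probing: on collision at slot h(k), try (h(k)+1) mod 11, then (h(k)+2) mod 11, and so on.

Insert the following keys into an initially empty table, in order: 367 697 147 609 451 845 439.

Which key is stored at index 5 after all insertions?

697

367: h=4 → slot 4
697: h=4, probe 4,5 → slot 5
147: h=4, probe 4,5,6 → slot 6
609: h=4, probe 4,5,6,7 → slot 7
451: h=0 → slot 0
845: h=9 → slot 9
439: h=10 → slot 10
Table: [451, —, —, —, 367, 697, 147, 609, —, 845, 439]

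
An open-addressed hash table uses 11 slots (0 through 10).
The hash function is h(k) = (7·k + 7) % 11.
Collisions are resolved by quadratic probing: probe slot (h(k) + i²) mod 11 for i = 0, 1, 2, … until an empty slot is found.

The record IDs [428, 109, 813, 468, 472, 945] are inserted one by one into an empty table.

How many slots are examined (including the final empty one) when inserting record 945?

Insert 428: h=0, slot 0 empty => index 0.
Insert 109: h=0, slot 0 occupied => index 1.
Insert 813: h=0, slots 0,1 occupied => index 4.
Insert 468: h=5, slot 5 empty => index 5.
Insert 472: h=0, slots 0,1,4 occupied => index 9.
Insert 945: h=0, slots 0,1,4,9,5 occupied => index 3.
Table: [428, 109, —, 945, 813, 468, —, —, —, 472, —]

6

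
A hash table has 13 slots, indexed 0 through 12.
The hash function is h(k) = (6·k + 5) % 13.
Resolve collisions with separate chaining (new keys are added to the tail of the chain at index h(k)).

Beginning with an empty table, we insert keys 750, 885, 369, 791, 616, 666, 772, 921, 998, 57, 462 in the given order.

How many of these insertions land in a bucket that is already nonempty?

Insert 750: h=7, bucket 7 empty -> new chain.
Insert 885: h=11, bucket 11 empty -> new chain.
Insert 369: h=9, bucket 9 empty -> new chain.
Insert 791: h=6, bucket 6 empty -> new chain.
Insert 616: h=9, bucket 9 nonempty -> append to chain.
Insert 666: h=10, bucket 10 empty -> new chain.
Insert 772: h=9, bucket 9 nonempty -> append to chain.
Insert 921: h=6, bucket 6 nonempty -> append to chain.
Insert 998: h=0, bucket 0 empty -> new chain.
Insert 57: h=9, bucket 9 nonempty -> append to chain.
Insert 462: h=8, bucket 8 empty -> new chain.
Final buckets:
0: 998
1: _
2: _
3: _
4: _
5: _
6: 791 -> 921
7: 750
8: 462
9: 369 -> 616 -> 772 -> 57
10: 666
11: 885
12: _

4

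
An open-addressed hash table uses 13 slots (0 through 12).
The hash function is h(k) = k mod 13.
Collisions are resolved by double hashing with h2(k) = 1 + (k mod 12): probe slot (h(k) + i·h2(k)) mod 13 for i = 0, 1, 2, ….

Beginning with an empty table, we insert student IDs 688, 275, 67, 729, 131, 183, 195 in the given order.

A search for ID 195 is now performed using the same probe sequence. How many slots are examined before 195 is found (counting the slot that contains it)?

2

688 hashes to 12; slot 12 is free => place at 12.
275 hashes to 2; slot 2 is free => place at 2.
67 hashes to 2, h2=8; 2 taken => place at 10.
729 hashes to 1; slot 1 is free => place at 1.
131 hashes to 1, h2=12; 1 taken => place at 0.
183 hashes to 1, h2=4; 1 taken => place at 5.
195 hashes to 0, h2=4; 0 taken => place at 4.
Table: [131, 729, 275, _, 195, 183, _, _, _, _, 67, _, 688]
Lookup 195: h=0, h2=4, probe 0,4 → found at 4.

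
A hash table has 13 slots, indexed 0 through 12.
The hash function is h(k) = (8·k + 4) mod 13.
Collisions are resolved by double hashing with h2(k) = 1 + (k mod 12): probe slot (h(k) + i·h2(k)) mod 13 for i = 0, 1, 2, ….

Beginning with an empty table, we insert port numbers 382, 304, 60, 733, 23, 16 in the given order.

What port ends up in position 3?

60

382: h=5 → slot 5
304: h=5, h2=5, probe 5,10 → slot 10
60: h=3 → slot 3
733: h=5, h2=2, probe 5,7 → slot 7
23: h=6 → slot 6
16: h=2 → slot 2
Table: [∅, ∅, 16, 60, ∅, 382, 23, 733, ∅, ∅, 304, ∅, ∅]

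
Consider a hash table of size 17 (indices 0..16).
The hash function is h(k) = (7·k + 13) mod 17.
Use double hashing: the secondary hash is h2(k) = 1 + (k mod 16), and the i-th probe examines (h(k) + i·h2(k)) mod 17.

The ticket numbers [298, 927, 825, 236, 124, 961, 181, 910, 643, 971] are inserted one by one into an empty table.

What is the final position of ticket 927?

Insert 298: h=8, slot 8 empty => index 8.
Insert 927: h=8, h2=16, slot 8 occupied => index 7.
Insert 825: h=8, h2=10, slot 8 occupied => index 1.
Insert 236: h=16, slot 16 empty => index 16.
Insert 124: h=14, slot 14 empty => index 14.
Insert 961: h=8, h2=2, slot 8 occupied => index 10.
Insert 181: h=5, slot 5 empty => index 5.
Insert 910: h=8, h2=15, slot 8 occupied => index 6.
Insert 643: h=9, slot 9 empty => index 9.
Insert 971: h=10, h2=12, slots 10,5 occupied => index 0.
Table: [971, 825, _, _, _, 181, 910, 927, 298, 643, 961, _, _, _, 124, _, 236]

7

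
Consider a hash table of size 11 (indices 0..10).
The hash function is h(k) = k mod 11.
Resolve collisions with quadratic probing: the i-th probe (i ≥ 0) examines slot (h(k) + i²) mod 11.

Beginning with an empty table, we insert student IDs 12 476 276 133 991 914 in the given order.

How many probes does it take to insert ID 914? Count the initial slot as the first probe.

12: h=1 → slot 1
476: h=3 → slot 3
276: h=1, probe 1,2 → slot 2
133: h=1, probe 1,2,5 → slot 5
991: h=1, probe 1,2,5,10 → slot 10
914: h=1, probe 1,2,5,10,6 → slot 6
Table: [., 12, 276, 476, ., 133, 914, ., ., ., 991]

5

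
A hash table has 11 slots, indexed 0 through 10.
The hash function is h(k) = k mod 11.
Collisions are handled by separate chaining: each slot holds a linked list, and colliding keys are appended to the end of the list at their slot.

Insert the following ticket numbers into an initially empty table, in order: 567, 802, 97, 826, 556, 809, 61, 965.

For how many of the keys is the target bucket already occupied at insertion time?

Insert 567: h=6, bucket 6 empty → new chain.
Insert 802: h=10, bucket 10 empty → new chain.
Insert 97: h=9, bucket 9 empty → new chain.
Insert 826: h=1, bucket 1 empty → new chain.
Insert 556: h=6, bucket 6 nonempty → append to chain.
Insert 809: h=6, bucket 6 nonempty → append to chain.
Insert 61: h=6, bucket 6 nonempty → append to chain.
Insert 965: h=8, bucket 8 empty → new chain.
Final buckets:
0: —
1: 826
2: —
3: —
4: —
5: —
6: 567 -> 556 -> 809 -> 61
7: —
8: 965
9: 97
10: 802

3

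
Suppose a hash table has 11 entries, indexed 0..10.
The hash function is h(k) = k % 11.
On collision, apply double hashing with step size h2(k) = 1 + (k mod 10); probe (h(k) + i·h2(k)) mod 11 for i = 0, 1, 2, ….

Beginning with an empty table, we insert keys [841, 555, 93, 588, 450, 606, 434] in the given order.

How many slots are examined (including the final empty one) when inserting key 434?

3

841 hashes to 5; slot 5 is free → place at 5.
555 hashes to 5, h2=6; 5 taken → place at 0.
93 hashes to 5, h2=4; 5 taken → place at 9.
588 hashes to 5, h2=9; 5 taken → place at 3.
450 hashes to 10; slot 10 is free → place at 10.
606 hashes to 1; slot 1 is free → place at 1.
434 hashes to 5, h2=5; 5,10 taken → place at 4.
Table: [555, 606, ∅, 588, 434, 841, ∅, ∅, ∅, 93, 450]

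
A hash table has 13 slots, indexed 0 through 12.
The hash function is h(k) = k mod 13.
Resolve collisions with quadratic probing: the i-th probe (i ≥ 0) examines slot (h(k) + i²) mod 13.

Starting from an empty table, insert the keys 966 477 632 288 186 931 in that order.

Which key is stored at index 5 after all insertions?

966: h=4 → slot 4
477: h=9 → slot 9
632: h=8 → slot 8
288: h=2 → slot 2
186: h=4, probe 4,5 → slot 5
931: h=8, probe 8,9,12 → slot 12
Table: [-, -, 288, -, 966, 186, -, -, 632, 477, -, -, 931]

186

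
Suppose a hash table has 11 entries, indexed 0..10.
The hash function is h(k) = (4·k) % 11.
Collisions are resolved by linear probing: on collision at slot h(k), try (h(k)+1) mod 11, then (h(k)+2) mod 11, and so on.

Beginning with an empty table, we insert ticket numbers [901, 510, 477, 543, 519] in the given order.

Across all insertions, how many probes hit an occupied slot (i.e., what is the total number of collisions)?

5

Insert 901: h=7, slot 7 empty -> index 7.
Insert 510: h=5, slot 5 empty -> index 5.
Insert 477: h=5, slot 5 occupied -> index 6.
Insert 543: h=5, slots 5,6,7 occupied -> index 8.
Insert 519: h=8, slot 8 occupied -> index 9.
Table: [_, _, _, _, _, 510, 477, 901, 543, 519, _]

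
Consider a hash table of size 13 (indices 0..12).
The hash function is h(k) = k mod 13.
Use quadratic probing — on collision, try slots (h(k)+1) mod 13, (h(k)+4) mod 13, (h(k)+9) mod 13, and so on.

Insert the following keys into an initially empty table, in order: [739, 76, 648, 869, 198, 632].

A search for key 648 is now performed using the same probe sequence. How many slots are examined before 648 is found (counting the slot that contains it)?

739: h=11 -> slot 11
76: h=11, probe 11,12 -> slot 12
648: h=11, probe 11,12,2 -> slot 2
869: h=11, probe 11,12,2,7 -> slot 7
198: h=3 -> slot 3
632: h=8 -> slot 8
Table: [∅, ∅, 648, 198, ∅, ∅, ∅, 869, 632, ∅, ∅, 739, 76]
Lookup 648: h=11, probe 11,12,2 → found at 2.

3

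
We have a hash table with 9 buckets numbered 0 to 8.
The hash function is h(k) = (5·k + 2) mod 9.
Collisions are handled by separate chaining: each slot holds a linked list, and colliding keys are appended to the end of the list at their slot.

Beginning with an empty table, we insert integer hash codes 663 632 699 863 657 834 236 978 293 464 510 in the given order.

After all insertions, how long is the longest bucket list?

5

663 -> bucket 5
632 -> bucket 3
699 -> bucket 5 (collision)
863 -> bucket 6
657 -> bucket 2
834 -> bucket 5 (collision)
236 -> bucket 3 (collision)
978 -> bucket 5 (collision)
293 -> bucket 0
464 -> bucket 0 (collision)
510 -> bucket 5 (collision)
Final buckets:
0: 293 -> 464
1: _
2: 657
3: 632 -> 236
4: _
5: 663 -> 699 -> 834 -> 978 -> 510
6: 863
7: _
8: _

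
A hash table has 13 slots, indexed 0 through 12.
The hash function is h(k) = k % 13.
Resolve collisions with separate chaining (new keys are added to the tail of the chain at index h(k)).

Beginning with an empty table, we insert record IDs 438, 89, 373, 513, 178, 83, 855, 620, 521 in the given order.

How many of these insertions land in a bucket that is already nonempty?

Insert 438: h=9, bucket 9 empty → new chain.
Insert 89: h=11, bucket 11 empty → new chain.
Insert 373: h=9, bucket 9 nonempty → append to chain.
Insert 513: h=6, bucket 6 empty → new chain.
Insert 178: h=9, bucket 9 nonempty → append to chain.
Insert 83: h=5, bucket 5 empty → new chain.
Insert 855: h=10, bucket 10 empty → new chain.
Insert 620: h=9, bucket 9 nonempty → append to chain.
Insert 521: h=1, bucket 1 empty → new chain.
Final buckets:
0: —
1: 521
2: —
3: —
4: —
5: 83
6: 513
7: —
8: —
9: 438 -> 373 -> 178 -> 620
10: 855
11: 89
12: —

3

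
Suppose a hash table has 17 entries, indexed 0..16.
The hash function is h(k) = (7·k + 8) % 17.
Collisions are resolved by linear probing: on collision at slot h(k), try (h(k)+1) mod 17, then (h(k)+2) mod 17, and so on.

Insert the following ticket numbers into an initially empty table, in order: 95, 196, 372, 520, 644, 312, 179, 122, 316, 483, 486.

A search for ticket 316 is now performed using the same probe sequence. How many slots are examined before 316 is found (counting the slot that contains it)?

Insert 95: h=10, slot 10 empty -> index 10.
Insert 196: h=3, slot 3 empty -> index 3.
Insert 372: h=11, slot 11 empty -> index 11.
Insert 520: h=10, slots 10,11 occupied -> index 12.
Insert 644: h=11, slots 11,12 occupied -> index 13.
Insert 312: h=16, slot 16 empty -> index 16.
Insert 179: h=3, slot 3 occupied -> index 4.
Insert 122: h=12, slots 12,13 occupied -> index 14.
Insert 316: h=10, slots 10,11,12,13,14 occupied -> index 15.
Insert 483: h=6, slot 6 empty -> index 6.
Insert 486: h=10, slots 10,11,12,13,14,15,16 occupied -> index 0.
Table: [486, _, _, 196, 179, _, 483, _, _, _, 95, 372, 520, 644, 122, 316, 312]
Lookup 316: h=10, probe 10,11,12,13,14,15 → found at 15.

6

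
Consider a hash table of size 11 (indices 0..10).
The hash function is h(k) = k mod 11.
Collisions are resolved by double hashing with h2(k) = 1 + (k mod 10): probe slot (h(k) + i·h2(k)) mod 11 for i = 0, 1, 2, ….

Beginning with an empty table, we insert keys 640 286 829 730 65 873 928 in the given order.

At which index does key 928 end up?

Insert 640: h=2, slot 2 empty => index 2.
Insert 286: h=0, slot 0 empty => index 0.
Insert 829: h=4, slot 4 empty => index 4.
Insert 730: h=4, h2=1, slot 4 occupied => index 5.
Insert 65: h=10, slot 10 empty => index 10.
Insert 873: h=4, h2=4, slot 4 occupied => index 8.
Insert 928: h=4, h2=9, slots 4,2,0 occupied => index 9.
Table: [286, ., 640, ., 829, 730, ., ., 873, 928, 65]

9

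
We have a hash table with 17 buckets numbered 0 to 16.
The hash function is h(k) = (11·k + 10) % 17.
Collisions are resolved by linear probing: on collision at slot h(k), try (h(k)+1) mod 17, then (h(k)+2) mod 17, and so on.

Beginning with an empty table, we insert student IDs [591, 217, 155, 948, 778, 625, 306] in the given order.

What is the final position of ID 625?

591 hashes to 0; slot 0 is free -> place at 0.
217 hashes to 0; 0 taken -> place at 1.
155 hashes to 15; slot 15 is free -> place at 15.
948 hashes to 0; 0,1 taken -> place at 2.
778 hashes to 0; 0,1,2 taken -> place at 3.
625 hashes to 0; 0,1,2,3 taken -> place at 4.
306 hashes to 10; slot 10 is free -> place at 10.
Table: [591, 217, 948, 778, 625, —, —, —, —, —, 306, —, —, —, —, 155, —]

4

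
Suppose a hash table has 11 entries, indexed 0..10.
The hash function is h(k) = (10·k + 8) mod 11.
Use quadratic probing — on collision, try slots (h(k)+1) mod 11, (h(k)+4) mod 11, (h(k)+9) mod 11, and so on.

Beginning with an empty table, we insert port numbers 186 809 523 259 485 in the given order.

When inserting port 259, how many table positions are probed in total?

3

Insert 186: h=9, slot 9 empty => index 9.
Insert 809: h=2, slot 2 empty => index 2.
Insert 523: h=2, slot 2 occupied => index 3.
Insert 259: h=2, slots 2,3 occupied => index 6.
Insert 485: h=7, slot 7 empty => index 7.
Table: [-, -, 809, 523, -, -, 259, 485, -, 186, -]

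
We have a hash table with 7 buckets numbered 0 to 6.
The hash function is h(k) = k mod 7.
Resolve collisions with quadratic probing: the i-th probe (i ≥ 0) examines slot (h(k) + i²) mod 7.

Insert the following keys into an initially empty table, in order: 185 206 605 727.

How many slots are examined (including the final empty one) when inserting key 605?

3

185: h=3 -> slot 3
206: h=3, probe 3,4 -> slot 4
605: h=3, probe 3,4,0 -> slot 0
727: h=6 -> slot 6
Table: [605, _, _, 185, 206, _, 727]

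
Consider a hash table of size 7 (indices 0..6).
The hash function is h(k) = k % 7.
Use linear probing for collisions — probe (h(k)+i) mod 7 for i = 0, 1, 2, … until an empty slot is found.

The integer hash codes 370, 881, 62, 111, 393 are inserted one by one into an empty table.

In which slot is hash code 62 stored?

370 hashes to 6; slot 6 is free -> place at 6.
881 hashes to 6; 6 taken -> place at 0.
62 hashes to 6; 6,0 taken -> place at 1.
111 hashes to 6; 6,0,1 taken -> place at 2.
393 hashes to 1; 1,2 taken -> place at 3.
Table: [881, 62, 111, 393, ∅, ∅, 370]

1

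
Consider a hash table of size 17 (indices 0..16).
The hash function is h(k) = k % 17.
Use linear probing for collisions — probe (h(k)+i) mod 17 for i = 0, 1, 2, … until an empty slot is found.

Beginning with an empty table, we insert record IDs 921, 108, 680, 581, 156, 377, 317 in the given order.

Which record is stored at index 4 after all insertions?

Insert 921: h=3, slot 3 empty -> index 3.
Insert 108: h=6, slot 6 empty -> index 6.
Insert 680: h=0, slot 0 empty -> index 0.
Insert 581: h=3, slot 3 occupied -> index 4.
Insert 156: h=3, slots 3,4 occupied -> index 5.
Insert 377: h=3, slots 3,4,5,6 occupied -> index 7.
Insert 317: h=11, slot 11 empty -> index 11.
Table: [680, —, —, 921, 581, 156, 108, 377, —, —, —, 317, —, —, —, —, —]

581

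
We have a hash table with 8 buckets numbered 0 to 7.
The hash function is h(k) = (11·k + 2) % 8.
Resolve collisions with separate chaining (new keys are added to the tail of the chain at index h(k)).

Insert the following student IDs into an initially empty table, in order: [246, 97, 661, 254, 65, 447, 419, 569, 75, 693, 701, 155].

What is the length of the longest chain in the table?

3

246 -> bucket 4
97 -> bucket 5
661 -> bucket 1
254 -> bucket 4 (collision)
65 -> bucket 5 (collision)
447 -> bucket 7
419 -> bucket 3
569 -> bucket 5 (collision)
75 -> bucket 3 (collision)
693 -> bucket 1 (collision)
701 -> bucket 1 (collision)
155 -> bucket 3 (collision)
Final buckets:
0: -
1: 661 -> 693 -> 701
2: -
3: 419 -> 75 -> 155
4: 246 -> 254
5: 97 -> 65 -> 569
6: -
7: 447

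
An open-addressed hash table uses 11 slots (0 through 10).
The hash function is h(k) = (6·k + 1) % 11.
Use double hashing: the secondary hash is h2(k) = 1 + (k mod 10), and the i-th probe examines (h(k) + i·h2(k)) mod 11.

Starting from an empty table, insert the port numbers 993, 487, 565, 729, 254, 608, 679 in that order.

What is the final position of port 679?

4

993 hashes to 8; slot 8 is free → place at 8.
487 hashes to 8, h2=8; 8 taken → place at 5.
565 hashes to 3; slot 3 is free → place at 3.
729 hashes to 8, h2=10; 8 taken → place at 7.
254 hashes to 7, h2=5; 7 taken → place at 1.
608 hashes to 8, h2=9; 8 taken → place at 6.
679 hashes to 5, h2=10; 5 taken → place at 4.
Table: [_, 254, _, 565, 679, 487, 608, 729, 993, _, _]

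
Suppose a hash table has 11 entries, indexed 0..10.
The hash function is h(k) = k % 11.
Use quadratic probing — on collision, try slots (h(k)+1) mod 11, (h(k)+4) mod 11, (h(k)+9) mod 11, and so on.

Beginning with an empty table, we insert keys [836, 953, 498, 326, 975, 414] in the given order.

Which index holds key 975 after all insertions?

5

836 hashes to 0; slot 0 is free → place at 0.
953 hashes to 7; slot 7 is free → place at 7.
498 hashes to 3; slot 3 is free → place at 3.
326 hashes to 7; 7 taken → place at 8.
975 hashes to 7; 7,8,0 taken → place at 5.
414 hashes to 7; 7,8,0,5 taken → place at 1.
Table: [836, 414, —, 498, —, 975, —, 953, 326, —, —]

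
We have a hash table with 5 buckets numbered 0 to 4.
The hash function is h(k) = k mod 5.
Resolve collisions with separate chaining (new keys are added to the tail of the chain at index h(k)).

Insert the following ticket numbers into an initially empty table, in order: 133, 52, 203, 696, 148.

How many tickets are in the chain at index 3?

133 → bucket 3
52 → bucket 2
203 → bucket 3 (collision)
696 → bucket 1
148 → bucket 3 (collision)
Final buckets:
0: .
1: 696
2: 52
3: 133 -> 203 -> 148
4: .

3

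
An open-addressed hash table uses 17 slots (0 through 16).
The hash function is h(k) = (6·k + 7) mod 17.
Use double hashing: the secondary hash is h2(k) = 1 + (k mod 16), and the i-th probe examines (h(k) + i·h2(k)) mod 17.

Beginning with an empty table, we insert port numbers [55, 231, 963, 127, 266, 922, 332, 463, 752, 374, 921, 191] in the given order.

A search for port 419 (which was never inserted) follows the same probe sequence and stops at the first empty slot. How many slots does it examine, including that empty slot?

Insert 55: h=14, slot 14 empty => index 14.
Insert 231: h=16, slot 16 empty => index 16.
Insert 963: h=5, slot 5 empty => index 5.
Insert 127: h=4, slot 4 empty => index 4.
Insert 266: h=5, h2=11, slots 5,16 occupied => index 10.
Insert 922: h=14, h2=11, slot 14 occupied => index 8.
Insert 332: h=10, h2=13, slot 10 occupied => index 6.
Insert 463: h=14, h2=16, slot 14 occupied => index 13.
Insert 752: h=14, h2=1, slot 14 occupied => index 15.
Insert 374: h=7, slot 7 empty => index 7.
Insert 921: h=8, h2=10, slot 8 occupied => index 1.
Insert 191: h=14, h2=16, slots 14,13 occupied => index 12.
Table: [-, 921, -, -, 127, 963, 332, 374, 922, -, 266, -, 191, 463, 55, 752, 231]
Lookup 419: h=5, h2=4, probe 5,9 → slot 9 empty, not found.

2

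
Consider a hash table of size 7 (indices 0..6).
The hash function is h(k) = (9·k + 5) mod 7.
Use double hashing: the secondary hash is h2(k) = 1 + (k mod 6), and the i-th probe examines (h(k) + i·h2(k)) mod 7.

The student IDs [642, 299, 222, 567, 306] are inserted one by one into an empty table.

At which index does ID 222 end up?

2

642: h=1 → slot 1
299: h=1, h2=6, probe 1,0 → slot 0
222: h=1, h2=1, probe 1,2 → slot 2
567: h=5 → slot 5
306: h=1, h2=1, probe 1,2,3 → slot 3
Table: [299, 642, 222, 306, ., 567, .]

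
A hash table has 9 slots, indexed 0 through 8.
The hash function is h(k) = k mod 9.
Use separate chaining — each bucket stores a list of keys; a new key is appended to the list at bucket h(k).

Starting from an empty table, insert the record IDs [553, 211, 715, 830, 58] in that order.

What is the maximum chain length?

553 → bucket 4
211 → bucket 4 (collision)
715 → bucket 4 (collision)
830 → bucket 2
58 → bucket 4 (collision)
Final buckets:
0: ∅
1: ∅
2: 830
3: ∅
4: 553 -> 211 -> 715 -> 58
5: ∅
6: ∅
7: ∅
8: ∅

4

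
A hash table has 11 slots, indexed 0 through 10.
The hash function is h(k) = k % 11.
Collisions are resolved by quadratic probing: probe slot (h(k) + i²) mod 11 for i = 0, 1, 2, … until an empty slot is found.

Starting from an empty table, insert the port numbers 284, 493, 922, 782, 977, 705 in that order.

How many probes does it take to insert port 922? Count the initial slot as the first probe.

3

284 hashes to 9; slot 9 is free → place at 9.
493 hashes to 9; 9 taken → place at 10.
922 hashes to 9; 9,10 taken → place at 2.
782 hashes to 1; slot 1 is free → place at 1.
977 hashes to 9; 9,10,2 taken → place at 7.
705 hashes to 1; 1,2 taken → place at 5.
Table: [-, 782, 922, -, -, 705, -, 977, -, 284, 493]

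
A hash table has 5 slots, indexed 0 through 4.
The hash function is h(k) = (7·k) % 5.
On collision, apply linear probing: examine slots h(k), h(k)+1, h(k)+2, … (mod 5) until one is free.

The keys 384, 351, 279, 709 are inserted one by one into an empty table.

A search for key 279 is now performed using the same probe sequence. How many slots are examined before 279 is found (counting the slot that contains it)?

384 hashes to 3; slot 3 is free -> place at 3.
351 hashes to 2; slot 2 is free -> place at 2.
279 hashes to 3; 3 taken -> place at 4.
709 hashes to 3; 3,4 taken -> place at 0.
Table: [709, —, 351, 384, 279]
Lookup 279: h=3, probe 3,4 → found at 4.

2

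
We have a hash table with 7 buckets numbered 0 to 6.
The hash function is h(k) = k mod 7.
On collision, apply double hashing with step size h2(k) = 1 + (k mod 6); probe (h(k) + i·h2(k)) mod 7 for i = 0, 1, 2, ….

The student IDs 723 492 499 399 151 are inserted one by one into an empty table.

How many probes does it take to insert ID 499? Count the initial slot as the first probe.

Insert 723: h=2, slot 2 empty -> index 2.
Insert 492: h=2, h2=1, slot 2 occupied -> index 3.
Insert 499: h=2, h2=2, slot 2 occupied -> index 4.
Insert 399: h=0, slot 0 empty -> index 0.
Insert 151: h=4, h2=2, slot 4 occupied -> index 6.
Table: [399, ∅, 723, 492, 499, ∅, 151]

2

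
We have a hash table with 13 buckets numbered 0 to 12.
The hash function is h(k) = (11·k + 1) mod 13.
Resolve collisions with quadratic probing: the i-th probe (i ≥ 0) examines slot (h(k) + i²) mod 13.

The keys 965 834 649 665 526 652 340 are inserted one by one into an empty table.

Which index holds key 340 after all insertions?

965: h=8 => slot 8
834: h=10 => slot 10
649: h=3 => slot 3
665: h=10, probe 10,11 => slot 11
526: h=2 => slot 2
652: h=10, probe 10,11,1 => slot 1
340: h=10, probe 10,11,1,6 => slot 6
Table: [-, 652, 526, 649, -, -, 340, -, 965, -, 834, 665, -]

6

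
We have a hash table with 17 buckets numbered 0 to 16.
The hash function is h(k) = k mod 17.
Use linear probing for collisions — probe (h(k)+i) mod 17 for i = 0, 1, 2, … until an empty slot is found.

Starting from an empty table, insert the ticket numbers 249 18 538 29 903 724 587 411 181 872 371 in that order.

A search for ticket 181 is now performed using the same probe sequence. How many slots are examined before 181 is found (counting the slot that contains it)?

249 hashes to 11; slot 11 is free -> place at 11.
18 hashes to 1; slot 1 is free -> place at 1.
538 hashes to 11; 11 taken -> place at 12.
29 hashes to 12; 12 taken -> place at 13.
903 hashes to 2; slot 2 is free -> place at 2.
724 hashes to 10; slot 10 is free -> place at 10.
587 hashes to 9; slot 9 is free -> place at 9.
411 hashes to 3; slot 3 is free -> place at 3.
181 hashes to 11; 11,12,13 taken -> place at 14.
872 hashes to 5; slot 5 is free -> place at 5.
371 hashes to 14; 14 taken -> place at 15.
Table: [—, 18, 903, 411, —, 872, —, —, —, 587, 724, 249, 538, 29, 181, 371, —]
Lookup 181: h=11, probe 11,12,13,14 → found at 14.

4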